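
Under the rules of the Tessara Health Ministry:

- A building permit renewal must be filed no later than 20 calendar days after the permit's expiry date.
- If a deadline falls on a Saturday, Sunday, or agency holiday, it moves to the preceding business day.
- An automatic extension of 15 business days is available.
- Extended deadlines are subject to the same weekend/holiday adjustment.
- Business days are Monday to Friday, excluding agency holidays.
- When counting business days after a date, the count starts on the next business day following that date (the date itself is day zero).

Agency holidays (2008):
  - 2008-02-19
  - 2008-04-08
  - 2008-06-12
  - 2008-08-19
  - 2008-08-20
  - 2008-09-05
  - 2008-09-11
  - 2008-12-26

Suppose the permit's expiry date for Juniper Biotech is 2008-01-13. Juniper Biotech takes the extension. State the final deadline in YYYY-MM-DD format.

2008-02-25

Adding 20 calendar days to 2008-01-13 gives 2008-02-02.
2008-02-02 falls on a Saturday. Rolling to the preceding business day gives 2008-02-01, a Friday.
Counting 15 further business days from 2008-02-01 reaches 2008-02-25.
2008-02-25 (Monday) is already a business day.
Final deadline: 2008-02-25.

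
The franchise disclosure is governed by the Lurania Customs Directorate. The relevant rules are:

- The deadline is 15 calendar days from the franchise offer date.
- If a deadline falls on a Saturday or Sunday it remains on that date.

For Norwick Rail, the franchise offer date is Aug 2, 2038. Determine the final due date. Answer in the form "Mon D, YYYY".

Aug 17, 2038

From Aug 2, 2038, 15 calendar days later is Aug 17, 2038.
No adjustment is made for weekends or holidays, so Aug 17, 2038 stands.
The final due date is Aug 17, 2038.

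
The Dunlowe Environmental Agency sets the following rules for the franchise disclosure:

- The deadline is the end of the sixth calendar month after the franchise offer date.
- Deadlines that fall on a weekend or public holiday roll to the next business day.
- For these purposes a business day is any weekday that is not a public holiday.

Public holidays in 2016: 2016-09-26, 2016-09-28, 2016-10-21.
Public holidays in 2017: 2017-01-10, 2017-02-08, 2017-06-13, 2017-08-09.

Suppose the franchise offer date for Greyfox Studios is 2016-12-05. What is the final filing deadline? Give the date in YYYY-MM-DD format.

2017-06-30

The sixth month after 2016-12-05 is June 2017, whose last day is 2017-06-30.
Since 2017-06-30 is a Friday and not a holiday, the date is unchanged.
Final deadline: 2017-06-30.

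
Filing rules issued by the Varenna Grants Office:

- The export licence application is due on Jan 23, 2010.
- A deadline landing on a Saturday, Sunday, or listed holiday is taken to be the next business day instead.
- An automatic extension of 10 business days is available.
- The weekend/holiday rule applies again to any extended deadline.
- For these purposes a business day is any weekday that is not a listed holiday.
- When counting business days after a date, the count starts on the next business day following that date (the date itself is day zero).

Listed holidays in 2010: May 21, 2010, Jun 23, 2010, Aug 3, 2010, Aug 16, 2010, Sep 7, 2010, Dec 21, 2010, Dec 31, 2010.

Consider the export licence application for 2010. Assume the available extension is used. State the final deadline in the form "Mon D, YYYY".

The statutory due date is Jan 23, 2010.
Jan 23, 2010 falls on a Saturday. Rolling to the next business day gives Jan 25, 2010, a Monday.
Applying the 10-business-day extension: 10 business days after Jan 25, 2010 is Feb 8, 2010.
Feb 8, 2010 falls on a Monday, which is a business day, so no adjustment is needed.
Deadline: Feb 8, 2010.

Feb 8, 2010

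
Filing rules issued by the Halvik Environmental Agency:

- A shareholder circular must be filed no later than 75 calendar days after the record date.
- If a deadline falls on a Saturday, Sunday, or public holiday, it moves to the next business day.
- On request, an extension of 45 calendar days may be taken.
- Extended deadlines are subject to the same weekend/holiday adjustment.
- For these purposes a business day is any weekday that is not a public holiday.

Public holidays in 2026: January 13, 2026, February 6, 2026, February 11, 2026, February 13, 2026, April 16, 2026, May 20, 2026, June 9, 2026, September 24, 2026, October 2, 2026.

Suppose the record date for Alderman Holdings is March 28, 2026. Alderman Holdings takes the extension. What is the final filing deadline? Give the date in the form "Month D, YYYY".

Trigger date March 28, 2026 + 75 calendar days = June 11, 2026.
June 11, 2026 falls on a Thursday, which is a business day, so no adjustment is needed.
Applying the 45-calendar-day extension: June 11, 2026 + 45 days = July 26, 2026.
July 26, 2026 is a Sunday; the next business day is July 27, 2026 (Monday).
Deadline: July 27, 2026.

July 27, 2026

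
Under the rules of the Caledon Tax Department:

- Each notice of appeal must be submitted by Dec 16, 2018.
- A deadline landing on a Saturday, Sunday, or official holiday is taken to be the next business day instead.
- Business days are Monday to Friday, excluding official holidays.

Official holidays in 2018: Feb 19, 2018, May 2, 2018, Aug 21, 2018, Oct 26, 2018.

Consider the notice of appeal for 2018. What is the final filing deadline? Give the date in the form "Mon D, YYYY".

Start from the fixed due date, Dec 16, 2018.
Dec 16, 2018 is a Sunday, so it moves to the next business day, Dec 17, 2018 (Monday).
Final deadline: Dec 17, 2018.

Dec 17, 2018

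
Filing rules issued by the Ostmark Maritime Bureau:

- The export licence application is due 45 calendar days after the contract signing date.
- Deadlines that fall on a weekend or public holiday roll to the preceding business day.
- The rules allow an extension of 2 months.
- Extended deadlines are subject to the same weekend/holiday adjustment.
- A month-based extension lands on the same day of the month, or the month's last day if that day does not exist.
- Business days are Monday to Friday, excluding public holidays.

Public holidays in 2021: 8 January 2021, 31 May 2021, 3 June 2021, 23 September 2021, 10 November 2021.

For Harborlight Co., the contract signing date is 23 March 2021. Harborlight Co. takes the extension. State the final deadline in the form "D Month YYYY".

7 July 2021

From 23 March 2021, 45 calendar days later is 7 May 2021.
7 May 2021 is a Friday and not a listed holiday, so it stands.
The 2 months extension carries 7 May 2021 to 7 July 2021.
7 July 2021 falls on a Wednesday, which is a business day, so no adjustment is needed.
The final due date is 7 July 2021.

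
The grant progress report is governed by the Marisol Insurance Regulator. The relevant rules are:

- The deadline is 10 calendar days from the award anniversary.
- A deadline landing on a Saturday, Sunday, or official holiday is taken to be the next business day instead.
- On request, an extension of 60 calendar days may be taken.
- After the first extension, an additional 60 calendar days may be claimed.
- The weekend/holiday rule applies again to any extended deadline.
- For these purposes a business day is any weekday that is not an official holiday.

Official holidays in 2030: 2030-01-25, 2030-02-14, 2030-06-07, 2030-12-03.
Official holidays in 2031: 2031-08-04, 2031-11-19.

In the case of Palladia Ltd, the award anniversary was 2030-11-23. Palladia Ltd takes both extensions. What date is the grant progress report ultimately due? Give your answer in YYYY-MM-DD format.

10 calendar days after 2030-11-23 is 2030-12-03.
2030-12-03 is a listed holiday; the next business day is 2030-12-04 (Wednesday).
With the 60-day extension, 2030-12-04 becomes 2031-02-02.
Because 2031-02-02 is a Sunday, the deadline becomes 2031-02-03 (Monday).
Applying the 60-calendar-day extension: 2031-02-03 + 60 days = 2031-04-04.
2031-04-04 falls on a Friday, which is a business day, so no adjustment is needed.
Final deadline: 2031-04-04.

2031-04-04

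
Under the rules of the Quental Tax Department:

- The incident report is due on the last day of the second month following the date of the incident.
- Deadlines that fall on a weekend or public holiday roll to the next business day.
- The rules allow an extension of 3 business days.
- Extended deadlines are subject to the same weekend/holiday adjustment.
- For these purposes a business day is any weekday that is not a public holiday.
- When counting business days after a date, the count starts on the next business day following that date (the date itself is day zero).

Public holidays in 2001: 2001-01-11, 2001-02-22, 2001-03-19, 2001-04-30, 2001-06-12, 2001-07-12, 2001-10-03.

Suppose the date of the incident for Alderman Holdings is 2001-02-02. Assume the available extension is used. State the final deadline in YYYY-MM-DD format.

The second month after 2001-02-02 is April 2001, whose last day is 2001-04-30.
2001-04-30 is a listed holiday; the next business day is 2001-05-01 (Tuesday).
Counting 3 further business days from 2001-05-01 reaches 2001-05-04.
2001-05-04 falls on a Friday, which is a business day, so no adjustment is needed.
Final deadline: 2001-05-04.

2001-05-04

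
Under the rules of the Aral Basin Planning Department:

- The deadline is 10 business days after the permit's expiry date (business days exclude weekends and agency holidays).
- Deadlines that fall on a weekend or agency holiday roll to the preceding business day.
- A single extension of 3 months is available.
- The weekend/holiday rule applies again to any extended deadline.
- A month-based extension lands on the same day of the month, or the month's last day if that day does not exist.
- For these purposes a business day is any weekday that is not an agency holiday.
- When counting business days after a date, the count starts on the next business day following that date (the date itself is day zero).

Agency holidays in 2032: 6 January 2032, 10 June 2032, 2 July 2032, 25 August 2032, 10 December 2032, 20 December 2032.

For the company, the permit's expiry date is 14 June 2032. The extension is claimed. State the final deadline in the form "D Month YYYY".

28 September 2032

10 business days after 14 June 2032, excluding weekends and holidays, is 28 June 2032.
28 June 2032 (Monday) is already a business day.
Add 3 months to 28 June 2032: 28 September 2032.
Since 28 September 2032 is a Tuesday and not a holiday, the date is unchanged.
Final deadline: 28 September 2032.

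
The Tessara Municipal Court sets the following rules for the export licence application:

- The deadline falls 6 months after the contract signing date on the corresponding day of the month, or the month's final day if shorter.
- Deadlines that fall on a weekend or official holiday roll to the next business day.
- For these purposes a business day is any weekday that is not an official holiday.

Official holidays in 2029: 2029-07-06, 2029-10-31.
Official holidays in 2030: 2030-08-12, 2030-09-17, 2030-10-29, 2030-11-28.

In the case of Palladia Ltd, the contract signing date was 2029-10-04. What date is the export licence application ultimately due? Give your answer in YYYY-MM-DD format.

Moving 6 months forward from 2029-10-04 on the corresponding day gives 2030-04-04.
2030-04-04 is a Thursday and not a listed holiday, so it stands.
Deadline: 2030-04-04.

2030-04-04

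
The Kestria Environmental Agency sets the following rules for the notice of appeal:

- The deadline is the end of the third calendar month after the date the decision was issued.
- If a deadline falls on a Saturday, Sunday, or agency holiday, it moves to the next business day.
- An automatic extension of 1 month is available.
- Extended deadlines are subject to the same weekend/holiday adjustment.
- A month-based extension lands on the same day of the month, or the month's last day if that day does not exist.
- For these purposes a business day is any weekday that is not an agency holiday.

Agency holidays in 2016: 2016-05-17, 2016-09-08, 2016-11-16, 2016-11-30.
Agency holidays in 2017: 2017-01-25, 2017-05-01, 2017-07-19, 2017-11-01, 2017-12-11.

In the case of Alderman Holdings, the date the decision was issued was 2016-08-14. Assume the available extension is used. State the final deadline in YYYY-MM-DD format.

3 months after 2016-08-14 is November 2016; that month ends on 2016-11-30.
Because 2016-11-30 is a listed holiday, the deadline becomes 2016-12-01 (Thursday).
The 1 month extension carries 2016-12-01 to 2017-01-01.
2017-01-01 is a Sunday, so it moves to the next business day, 2017-01-02 (Monday).
Final deadline: 2017-01-02.

2017-01-02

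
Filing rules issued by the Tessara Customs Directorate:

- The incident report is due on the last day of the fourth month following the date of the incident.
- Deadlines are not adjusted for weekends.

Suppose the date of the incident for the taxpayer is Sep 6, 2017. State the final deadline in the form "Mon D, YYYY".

Jan 31, 2018

The fourth month after Sep 6, 2017 is January 2018, whose last day is Jan 31, 2018.
No adjustment is made for weekends or holidays, so Jan 31, 2018 stands.
The final due date is Jan 31, 2018.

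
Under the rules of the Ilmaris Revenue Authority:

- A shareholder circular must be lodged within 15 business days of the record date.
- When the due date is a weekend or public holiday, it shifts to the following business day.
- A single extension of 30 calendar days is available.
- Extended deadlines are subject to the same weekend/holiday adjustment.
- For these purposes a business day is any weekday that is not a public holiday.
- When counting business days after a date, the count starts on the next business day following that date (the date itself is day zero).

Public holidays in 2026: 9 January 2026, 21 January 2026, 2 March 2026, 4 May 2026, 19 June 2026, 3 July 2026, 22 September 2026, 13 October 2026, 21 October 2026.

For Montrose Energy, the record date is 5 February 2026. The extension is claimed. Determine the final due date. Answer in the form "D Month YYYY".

30 March 2026

Starting the day after 5 February 2026 and counting 15 business days lands on 26 February 2026.
26 February 2026 is a Thursday and not a listed holiday, so it stands.
The 30-calendar-day extension moves the deadline from 26 February 2026 to 28 March 2026.
28 March 2026 is a Saturday; the next business day is 30 March 2026 (Monday).
Final deadline: 30 March 2026.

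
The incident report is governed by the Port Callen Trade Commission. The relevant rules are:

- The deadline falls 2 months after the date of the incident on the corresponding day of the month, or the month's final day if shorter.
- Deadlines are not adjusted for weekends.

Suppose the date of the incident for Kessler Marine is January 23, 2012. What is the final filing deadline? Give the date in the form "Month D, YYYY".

Moving 2 months forward from January 23, 2012 on the corresponding day gives March 23, 2012.
No adjustment is made for weekends or holidays, so March 23, 2012 stands.
Deadline: March 23, 2012.

March 23, 2012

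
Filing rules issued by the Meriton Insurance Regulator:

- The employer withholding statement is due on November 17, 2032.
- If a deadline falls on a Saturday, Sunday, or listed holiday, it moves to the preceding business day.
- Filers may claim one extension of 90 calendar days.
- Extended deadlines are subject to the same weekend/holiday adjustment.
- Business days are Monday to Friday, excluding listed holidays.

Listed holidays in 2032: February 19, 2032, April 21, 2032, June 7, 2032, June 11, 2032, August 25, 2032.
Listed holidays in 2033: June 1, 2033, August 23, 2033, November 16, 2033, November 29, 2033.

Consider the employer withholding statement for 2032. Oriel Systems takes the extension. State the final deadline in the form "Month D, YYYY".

The statutory due date is November 17, 2032.
November 17, 2032 is a Wednesday and not a listed holiday, so it stands.
Add the 90 calendar-day extension to November 17, 2032: February 15, 2033.
February 15, 2033 falls on a Tuesday, which is a business day, so no adjustment is needed.
Deadline: February 15, 2033.

February 15, 2033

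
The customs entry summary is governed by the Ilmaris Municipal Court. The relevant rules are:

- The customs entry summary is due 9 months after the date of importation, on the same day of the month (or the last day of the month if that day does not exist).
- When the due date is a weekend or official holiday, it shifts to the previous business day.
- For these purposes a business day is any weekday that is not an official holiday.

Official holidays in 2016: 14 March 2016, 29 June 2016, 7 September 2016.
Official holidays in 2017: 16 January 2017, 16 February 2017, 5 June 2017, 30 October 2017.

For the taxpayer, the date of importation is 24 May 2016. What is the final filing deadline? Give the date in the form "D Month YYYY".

Moving 9 months forward from 24 May 2016 on the corresponding day gives 24 February 2017.
24 February 2017 falls on a Friday, which is a business day, so no adjustment is needed.
The final due date is 24 February 2017.

24 February 2017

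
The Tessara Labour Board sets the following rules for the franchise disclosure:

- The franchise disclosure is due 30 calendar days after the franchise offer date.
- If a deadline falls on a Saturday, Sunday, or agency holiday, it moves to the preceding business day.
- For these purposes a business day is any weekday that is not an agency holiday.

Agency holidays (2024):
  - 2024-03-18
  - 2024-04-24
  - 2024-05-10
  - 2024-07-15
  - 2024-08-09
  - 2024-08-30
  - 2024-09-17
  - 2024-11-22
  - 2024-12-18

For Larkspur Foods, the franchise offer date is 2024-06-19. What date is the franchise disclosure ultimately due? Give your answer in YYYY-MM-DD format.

2024-07-19

From 2024-06-19, 30 calendar days later is 2024-07-19.
2024-07-19 (Friday) is already a business day.
Final deadline: 2024-07-19.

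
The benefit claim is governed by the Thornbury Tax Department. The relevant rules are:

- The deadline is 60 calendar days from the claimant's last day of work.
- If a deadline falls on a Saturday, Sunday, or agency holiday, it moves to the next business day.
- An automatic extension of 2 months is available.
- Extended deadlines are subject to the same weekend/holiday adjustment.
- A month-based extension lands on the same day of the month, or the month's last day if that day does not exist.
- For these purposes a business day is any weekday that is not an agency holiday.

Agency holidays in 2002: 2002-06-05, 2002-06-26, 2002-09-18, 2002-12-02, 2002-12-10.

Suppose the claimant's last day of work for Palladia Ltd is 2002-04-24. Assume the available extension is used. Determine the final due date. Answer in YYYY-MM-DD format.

Trigger date 2002-04-24 + 60 calendar days = 2002-06-23.
Because 2002-06-23 is a Sunday, the deadline becomes 2002-06-24 (Monday).
Applying the 2 months extension: 2 months after 2002-06-24 is 2002-08-24.
2002-08-24 is a Saturday; the next business day is 2002-08-26 (Monday).
The final due date is 2002-08-26.

2002-08-26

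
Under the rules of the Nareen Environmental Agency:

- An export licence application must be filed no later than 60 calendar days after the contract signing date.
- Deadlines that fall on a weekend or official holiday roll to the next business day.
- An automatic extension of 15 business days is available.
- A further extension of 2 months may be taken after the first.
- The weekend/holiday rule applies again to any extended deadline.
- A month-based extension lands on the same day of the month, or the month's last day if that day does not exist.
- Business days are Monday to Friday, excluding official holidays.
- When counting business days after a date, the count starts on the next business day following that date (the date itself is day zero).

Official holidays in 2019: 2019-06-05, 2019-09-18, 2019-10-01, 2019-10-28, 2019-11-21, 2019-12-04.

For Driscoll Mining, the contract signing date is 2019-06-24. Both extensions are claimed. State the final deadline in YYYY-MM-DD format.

2019-11-13

60 calendar days after 2019-06-24 is 2019-08-23.
2019-08-23 falls on a Friday, which is a business day, so no adjustment is needed.
The 15-business-day extension runs from 2019-08-23 to 2019-09-13.
Since 2019-09-13 is a Friday and not a holiday, the date is unchanged.
Add 2 months to 2019-09-13: 2019-11-13.
Since 2019-11-13 is a Wednesday and not a holiday, the date is unchanged.
Deadline: 2019-11-13.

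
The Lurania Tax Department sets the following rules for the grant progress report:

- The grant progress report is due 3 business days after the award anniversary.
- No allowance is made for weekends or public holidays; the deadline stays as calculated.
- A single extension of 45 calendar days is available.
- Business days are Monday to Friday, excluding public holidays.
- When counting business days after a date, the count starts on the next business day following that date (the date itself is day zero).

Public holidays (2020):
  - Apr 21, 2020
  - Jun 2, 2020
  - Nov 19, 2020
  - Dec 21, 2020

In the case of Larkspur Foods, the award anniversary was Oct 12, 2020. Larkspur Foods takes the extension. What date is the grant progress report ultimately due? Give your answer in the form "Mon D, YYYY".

Nov 29, 2020

3 business days after Oct 12, 2020, excluding weekends and holidays, is Oct 15, 2020.
Oct 15, 2020 falls on a Thursday. The rules make no weekend/holiday allowance, so it remains Oct 15, 2020.
With the 45-day extension, Oct 15, 2020 becomes Nov 29, 2020.
No adjustment is made for weekends or holidays, so Nov 29, 2020 stands.
The final due date is Nov 29, 2020.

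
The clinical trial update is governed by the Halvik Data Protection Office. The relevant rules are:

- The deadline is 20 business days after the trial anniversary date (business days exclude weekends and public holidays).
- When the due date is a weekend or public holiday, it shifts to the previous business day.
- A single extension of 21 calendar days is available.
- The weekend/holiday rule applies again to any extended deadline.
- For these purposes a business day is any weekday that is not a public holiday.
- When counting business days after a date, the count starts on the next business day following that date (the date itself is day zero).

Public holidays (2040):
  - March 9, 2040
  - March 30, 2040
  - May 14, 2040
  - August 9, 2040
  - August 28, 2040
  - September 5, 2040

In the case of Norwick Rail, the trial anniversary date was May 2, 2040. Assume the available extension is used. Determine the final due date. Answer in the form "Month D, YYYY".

June 21, 2040

Counting 20 business days after May 2, 2040 (skipping weekends and listed holidays) reaches May 31, 2040.
May 31, 2040 (Thursday) is already a business day.
The 21-calendar-day extension moves the deadline from May 31, 2040 to June 21, 2040.
June 21, 2040 (Thursday) is already a business day.
Deadline: June 21, 2040.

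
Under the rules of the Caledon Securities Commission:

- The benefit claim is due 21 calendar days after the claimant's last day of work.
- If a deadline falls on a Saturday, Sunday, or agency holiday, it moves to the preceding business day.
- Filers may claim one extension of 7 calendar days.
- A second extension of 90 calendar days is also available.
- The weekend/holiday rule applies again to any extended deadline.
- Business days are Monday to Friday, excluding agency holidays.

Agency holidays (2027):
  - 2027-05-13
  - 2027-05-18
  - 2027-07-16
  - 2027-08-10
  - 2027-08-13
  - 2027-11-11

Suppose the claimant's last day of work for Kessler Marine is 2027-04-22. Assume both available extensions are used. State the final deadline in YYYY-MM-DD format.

2027-08-17

Adding 21 calendar days to 2027-04-22 gives 2027-05-13.
Because 2027-05-13 is a listed holiday, the deadline becomes 2027-05-12 (Wednesday).
Applying the 7-calendar-day extension: 2027-05-12 + 7 days = 2027-05-19.
2027-05-19 is a Wednesday and not a listed holiday, so it stands.
The 90-calendar-day extension moves the deadline from 2027-05-19 to 2027-08-17.
2027-08-17 falls on a Tuesday, which is a business day, so no adjustment is needed.
Final deadline: 2027-08-17.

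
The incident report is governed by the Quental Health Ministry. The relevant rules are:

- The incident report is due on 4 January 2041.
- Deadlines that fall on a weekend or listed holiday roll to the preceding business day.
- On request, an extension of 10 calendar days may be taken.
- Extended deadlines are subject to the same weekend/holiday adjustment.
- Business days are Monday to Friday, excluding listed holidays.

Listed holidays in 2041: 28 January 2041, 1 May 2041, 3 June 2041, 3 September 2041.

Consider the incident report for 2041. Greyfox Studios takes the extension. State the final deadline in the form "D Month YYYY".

14 January 2041

The statutory due date is 4 January 2041.
4 January 2041 is a Friday and not a listed holiday, so it stands.
Add the 10 calendar-day extension to 4 January 2041: 14 January 2041.
14 January 2041 (Monday) is already a business day.
The final due date is 14 January 2041.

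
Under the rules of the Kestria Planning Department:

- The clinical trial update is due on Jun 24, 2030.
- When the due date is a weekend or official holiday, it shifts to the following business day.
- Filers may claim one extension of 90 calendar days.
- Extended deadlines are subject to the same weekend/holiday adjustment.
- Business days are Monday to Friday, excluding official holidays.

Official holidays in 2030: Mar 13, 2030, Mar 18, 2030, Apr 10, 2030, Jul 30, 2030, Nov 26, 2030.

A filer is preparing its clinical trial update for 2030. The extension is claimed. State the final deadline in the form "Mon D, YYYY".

The stated deadline is Jun 24, 2030.
Jun 24, 2030 falls on a Monday, which is a business day, so no adjustment is needed.
With the 90-day extension, Jun 24, 2030 becomes Sep 22, 2030.
Because Sep 22, 2030 is a Sunday, the deadline becomes Sep 23, 2030 (Monday).
Final deadline: Sep 23, 2030.

Sep 23, 2030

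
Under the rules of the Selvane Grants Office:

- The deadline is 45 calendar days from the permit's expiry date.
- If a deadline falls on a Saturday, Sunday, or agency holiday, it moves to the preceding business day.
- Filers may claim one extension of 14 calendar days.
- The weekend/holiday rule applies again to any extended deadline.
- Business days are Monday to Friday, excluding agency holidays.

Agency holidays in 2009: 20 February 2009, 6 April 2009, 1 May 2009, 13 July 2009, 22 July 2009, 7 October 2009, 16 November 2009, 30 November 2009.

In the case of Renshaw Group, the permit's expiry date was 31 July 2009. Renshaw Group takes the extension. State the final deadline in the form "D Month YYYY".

28 September 2009

From 31 July 2009, 45 calendar days later is 14 September 2009.
Since 14 September 2009 is a Monday and not a holiday, the date is unchanged.
Add the 14 calendar-day extension to 14 September 2009: 28 September 2009.
28 September 2009 (Monday) is already a business day.
The final due date is 28 September 2009.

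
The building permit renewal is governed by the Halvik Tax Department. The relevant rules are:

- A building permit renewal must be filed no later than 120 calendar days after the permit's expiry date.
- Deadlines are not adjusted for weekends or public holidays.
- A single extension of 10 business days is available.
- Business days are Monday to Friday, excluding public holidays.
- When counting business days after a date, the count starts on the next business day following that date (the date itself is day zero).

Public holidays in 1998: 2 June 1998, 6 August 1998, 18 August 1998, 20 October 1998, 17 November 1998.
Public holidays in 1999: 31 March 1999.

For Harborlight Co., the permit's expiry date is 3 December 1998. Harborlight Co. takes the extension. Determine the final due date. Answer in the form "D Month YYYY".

16 April 1999

Adding 120 calendar days to 3 December 1998 gives 2 April 1999.
No adjustment is made for weekends or holidays, so 2 April 1999 stands.
The 10-business-day extension runs from 2 April 1999 to 16 April 1999.
16 April 1999 is a Friday; no weekend or holiday adjustment applies.
The final due date is 16 April 1999.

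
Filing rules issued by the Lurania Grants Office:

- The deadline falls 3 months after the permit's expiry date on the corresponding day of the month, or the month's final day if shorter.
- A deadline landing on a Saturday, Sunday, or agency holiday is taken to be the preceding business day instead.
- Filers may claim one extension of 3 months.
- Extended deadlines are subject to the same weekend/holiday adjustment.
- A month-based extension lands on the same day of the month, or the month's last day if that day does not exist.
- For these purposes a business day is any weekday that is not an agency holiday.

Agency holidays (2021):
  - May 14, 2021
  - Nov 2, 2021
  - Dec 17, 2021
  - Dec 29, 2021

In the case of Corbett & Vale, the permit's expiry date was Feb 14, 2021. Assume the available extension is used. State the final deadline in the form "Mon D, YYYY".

Aug 13, 2021

3 months from Feb 14, 2021 is May 14, 2021.
May 14, 2021 is a listed holiday; the preceding business day is May 13, 2021 (Thursday).
The 3 months extension carries May 13, 2021 to Aug 13, 2021.
Aug 13, 2021 is a Friday and not a listed holiday, so it stands.
So the filing is due Aug 13, 2021.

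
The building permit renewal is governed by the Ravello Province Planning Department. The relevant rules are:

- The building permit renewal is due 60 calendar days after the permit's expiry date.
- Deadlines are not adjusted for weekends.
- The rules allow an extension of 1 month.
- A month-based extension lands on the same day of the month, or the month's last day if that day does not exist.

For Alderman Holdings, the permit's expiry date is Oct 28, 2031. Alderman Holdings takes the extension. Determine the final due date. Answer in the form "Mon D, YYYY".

Jan 27, 2032

Adding 60 calendar days to Oct 28, 2031 gives Dec 27, 2031.
No adjustment is made for weekends or holidays, so Dec 27, 2031 stands.
Applying the 1 month extension: 1 month after Dec 27, 2031 is Jan 27, 2032.
No adjustment is made for weekends or holidays, so Jan 27, 2032 stands.
The final due date is Jan 27, 2032.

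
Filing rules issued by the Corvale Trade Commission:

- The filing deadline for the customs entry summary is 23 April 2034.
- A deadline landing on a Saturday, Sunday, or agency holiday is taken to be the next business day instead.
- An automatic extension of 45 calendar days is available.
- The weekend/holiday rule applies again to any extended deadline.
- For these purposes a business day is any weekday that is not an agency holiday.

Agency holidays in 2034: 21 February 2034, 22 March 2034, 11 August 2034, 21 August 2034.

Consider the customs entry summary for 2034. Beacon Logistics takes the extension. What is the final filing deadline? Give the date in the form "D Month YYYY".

The stated deadline is 23 April 2034.
23 April 2034 is a Sunday, so it moves to the next business day, 24 April 2034 (Monday).
With the 45-day extension, 24 April 2034 becomes 8 June 2034.
8 June 2034 (Thursday) is already a business day.
Final deadline: 8 June 2034.

8 June 2034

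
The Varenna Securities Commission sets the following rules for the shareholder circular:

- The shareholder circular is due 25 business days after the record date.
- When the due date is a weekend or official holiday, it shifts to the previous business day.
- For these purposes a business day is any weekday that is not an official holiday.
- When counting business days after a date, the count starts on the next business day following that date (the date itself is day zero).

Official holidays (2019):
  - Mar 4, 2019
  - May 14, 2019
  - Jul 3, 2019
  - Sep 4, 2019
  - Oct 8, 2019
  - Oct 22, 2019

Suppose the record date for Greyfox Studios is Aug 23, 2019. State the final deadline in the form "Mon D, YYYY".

25 business days after Aug 23, 2019, excluding weekends and holidays, is Sep 30, 2019.
Since Sep 30, 2019 is a Monday and not a holiday, the date is unchanged.
So the filing is due Sep 30, 2019.

Sep 30, 2019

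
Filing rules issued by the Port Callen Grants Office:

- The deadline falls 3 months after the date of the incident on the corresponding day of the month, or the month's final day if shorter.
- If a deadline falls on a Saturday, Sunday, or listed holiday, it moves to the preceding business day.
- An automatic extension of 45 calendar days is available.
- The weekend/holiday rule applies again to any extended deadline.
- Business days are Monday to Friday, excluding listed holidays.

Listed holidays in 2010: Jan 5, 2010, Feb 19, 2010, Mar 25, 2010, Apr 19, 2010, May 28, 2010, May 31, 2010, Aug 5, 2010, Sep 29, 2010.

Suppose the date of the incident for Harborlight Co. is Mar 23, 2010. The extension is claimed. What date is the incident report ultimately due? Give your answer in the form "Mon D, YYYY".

Moving 3 months forward from Mar 23, 2010 on the corresponding day gives Jun 23, 2010.
Since Jun 23, 2010 is a Wednesday and not a holiday, the date is unchanged.
Add the 45 calendar-day extension to Jun 23, 2010: Aug 7, 2010.
Because Aug 7, 2010 is a Saturday, the deadline becomes Aug 6, 2010 (Friday).
The final due date is Aug 6, 2010.

Aug 6, 2010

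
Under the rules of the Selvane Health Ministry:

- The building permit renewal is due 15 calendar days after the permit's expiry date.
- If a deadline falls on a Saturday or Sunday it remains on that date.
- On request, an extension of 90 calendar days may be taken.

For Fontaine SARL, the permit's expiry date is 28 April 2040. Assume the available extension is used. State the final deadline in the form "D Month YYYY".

11 August 2040

Adding 15 calendar days to 28 April 2040 gives 13 May 2040.
No adjustment is made for weekends or holidays, so 13 May 2040 stands.
Add the 90 calendar-day extension to 13 May 2040: 11 August 2040.
No adjustment is made for weekends or holidays, so 11 August 2040 stands.
The final due date is 11 August 2040.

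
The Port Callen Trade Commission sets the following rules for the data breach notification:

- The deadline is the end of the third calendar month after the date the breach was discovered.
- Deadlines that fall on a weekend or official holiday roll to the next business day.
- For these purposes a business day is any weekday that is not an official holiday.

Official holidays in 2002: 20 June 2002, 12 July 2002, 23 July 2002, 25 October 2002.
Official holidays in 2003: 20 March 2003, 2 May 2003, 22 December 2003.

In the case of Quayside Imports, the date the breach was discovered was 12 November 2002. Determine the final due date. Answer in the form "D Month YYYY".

3 months after 12 November 2002 is February 2003; that month ends on 28 February 2003.
28 February 2003 falls on a Friday, which is a business day, so no adjustment is needed.
The final due date is 28 February 2003.

28 February 2003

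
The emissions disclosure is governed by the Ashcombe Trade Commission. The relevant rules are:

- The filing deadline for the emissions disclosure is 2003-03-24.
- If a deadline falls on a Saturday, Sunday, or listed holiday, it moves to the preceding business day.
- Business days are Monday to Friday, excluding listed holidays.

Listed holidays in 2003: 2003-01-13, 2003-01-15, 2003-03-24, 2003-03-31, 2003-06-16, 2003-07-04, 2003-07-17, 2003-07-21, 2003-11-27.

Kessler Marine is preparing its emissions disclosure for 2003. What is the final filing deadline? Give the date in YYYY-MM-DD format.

The stated deadline is 2003-03-24.
2003-03-24 is a listed holiday, so it moves to the preceding business day, 2003-03-21 (Friday).
Final deadline: 2003-03-21.

2003-03-21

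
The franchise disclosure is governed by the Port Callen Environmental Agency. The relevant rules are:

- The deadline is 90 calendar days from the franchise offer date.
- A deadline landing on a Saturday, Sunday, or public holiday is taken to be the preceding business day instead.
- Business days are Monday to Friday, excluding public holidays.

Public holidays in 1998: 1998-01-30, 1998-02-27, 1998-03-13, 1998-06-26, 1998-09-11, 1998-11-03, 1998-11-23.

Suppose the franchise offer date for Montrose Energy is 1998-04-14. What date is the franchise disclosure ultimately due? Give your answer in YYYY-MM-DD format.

Adding 90 calendar days to 1998-04-14 gives 1998-07-13.
1998-07-13 (Monday) is already a business day.
So the filing is due 1998-07-13.

1998-07-13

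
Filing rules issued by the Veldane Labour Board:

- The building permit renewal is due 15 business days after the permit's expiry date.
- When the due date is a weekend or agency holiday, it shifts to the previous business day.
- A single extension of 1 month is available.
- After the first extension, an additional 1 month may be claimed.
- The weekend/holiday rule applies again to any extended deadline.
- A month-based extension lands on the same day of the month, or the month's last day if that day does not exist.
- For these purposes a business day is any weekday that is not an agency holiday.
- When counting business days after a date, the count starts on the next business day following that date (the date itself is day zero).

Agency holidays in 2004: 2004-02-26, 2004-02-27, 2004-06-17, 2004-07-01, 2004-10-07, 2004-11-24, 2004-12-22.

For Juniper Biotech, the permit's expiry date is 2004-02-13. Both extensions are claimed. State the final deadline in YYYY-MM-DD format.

15 business days after 2004-02-13, excluding weekends and holidays, is 2004-03-09.
2004-03-09 falls on a Tuesday, which is a business day, so no adjustment is needed.
Add 1 month to 2004-03-09: 2004-04-09.
2004-04-09 (Friday) is already a business day.
Applying the 1 month extension: 1 month after 2004-04-09 is 2004-05-09.
2004-05-09 falls on a Sunday. Rolling to the preceding business day gives 2004-05-07, a Friday.
Deadline: 2004-05-07.

2004-05-07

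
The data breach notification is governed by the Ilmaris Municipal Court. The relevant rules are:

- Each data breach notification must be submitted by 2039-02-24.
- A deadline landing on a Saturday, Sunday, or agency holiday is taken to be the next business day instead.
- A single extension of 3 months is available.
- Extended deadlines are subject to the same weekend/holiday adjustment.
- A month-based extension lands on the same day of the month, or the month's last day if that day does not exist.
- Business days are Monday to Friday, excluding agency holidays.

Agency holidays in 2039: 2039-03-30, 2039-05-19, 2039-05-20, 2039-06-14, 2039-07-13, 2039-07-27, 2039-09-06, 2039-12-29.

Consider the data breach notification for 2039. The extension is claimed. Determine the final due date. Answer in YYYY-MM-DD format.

2039-05-24

Start from the fixed due date, 2039-02-24.
2039-02-24 (Thursday) is already a business day.
The 3 months extension carries 2039-02-24 to 2039-05-24.
2039-05-24 is a Tuesday and not a listed holiday, so it stands.
So the filing is due 2039-05-24.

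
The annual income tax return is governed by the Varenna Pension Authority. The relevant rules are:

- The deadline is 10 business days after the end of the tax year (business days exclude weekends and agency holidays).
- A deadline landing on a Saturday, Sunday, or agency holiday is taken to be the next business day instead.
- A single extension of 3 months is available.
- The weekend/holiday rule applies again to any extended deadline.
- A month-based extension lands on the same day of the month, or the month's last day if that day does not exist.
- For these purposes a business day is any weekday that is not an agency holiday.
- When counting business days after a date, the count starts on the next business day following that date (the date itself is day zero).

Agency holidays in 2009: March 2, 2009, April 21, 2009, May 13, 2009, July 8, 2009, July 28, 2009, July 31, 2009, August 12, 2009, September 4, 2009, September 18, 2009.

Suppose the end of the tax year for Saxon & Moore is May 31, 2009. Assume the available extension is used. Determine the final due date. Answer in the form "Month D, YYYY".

10 business days after May 31, 2009, excluding weekends and holidays, is June 12, 2009.
June 12, 2009 (Friday) is already a business day.
Applying the 3 months extension: 3 months after June 12, 2009 is September 12, 2009.
September 12, 2009 falls on a Saturday. Rolling to the next business day gives September 14, 2009, a Monday.
So the filing is due September 14, 2009.

September 14, 2009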